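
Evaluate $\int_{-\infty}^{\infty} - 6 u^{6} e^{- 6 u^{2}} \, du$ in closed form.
$- \frac{5 \sqrt{6} \sqrt{\pi}}{576}$

Start from the elementary integral
$$J(a) = \int_{-\infty}^{\infty} - 6 e^{- a u^{2}} \, du = - \frac{6 \sqrt{\pi}}{\sqrt{a}}.$$

Differentiating under the integral sign brings down a factor of $(-u^2)$:
$$\frac{dJ}{da} = \int_{-\infty}^{\infty} 6 u^{2} e^{- a u^{2}} \, du = \frac{3 \sqrt{\pi}}{a^{\frac{3}{2}}}.$$

Repeating $3$ times in total — each differentiation brings down another $(-u^2)$ — gives
$$\frac{d^{3}J}{da^{3}} = \int_{-\infty}^{\infty} 6 u^{6} e^{- a u^{2}} \, du = \frac{45 \sqrt{\pi}}{4 a^{\frac{7}{2}}},$$
and the integrand here is $(-1)^{3}$ times the target integrand, so $I = (-1)^{3}\,\frac{d^{3}J}{da^{3}} = - \frac{45 \sqrt{\pi}}{4 a^{\frac{7}{2}}}$.

Setting $a = 6$:
$$I = - \frac{5 \sqrt{6} \sqrt{\pi}}{576}.$$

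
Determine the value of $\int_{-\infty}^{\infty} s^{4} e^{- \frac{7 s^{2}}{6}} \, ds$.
$\frac{27 \sqrt{42} \sqrt{\pi}}{343}$

Begin with the known integral
$$J(a) = \int_{-\infty}^{\infty} e^{- a s^{2}} \, ds = \frac{\sqrt{\pi}}{\sqrt{a}}.$$

Differentiating under the integral sign brings down a factor of $(-s^2)$:
$$\frac{dJ}{da} = \int_{-\infty}^{\infty} - s^{2} e^{- a s^{2}} \, ds = - \frac{\sqrt{\pi}}{2 a^{\frac{3}{2}}}.$$

Repeating twice in total — each differentiation brings down another $(-s^2)$ — gives
$$\frac{d^{2}J}{da^{2}} = \int_{-\infty}^{\infty} s^{4} e^{- a s^{2}} \, ds = \frac{3 \sqrt{\pi}}{4 a^{\frac{5}{2}}},$$
and the integrand here is exactly the target integrand, so $I = \frac{3 \sqrt{\pi}}{4 a^{\frac{5}{2}}}$.

Setting $a = \frac{7}{6}$:
$$I = \frac{27 \sqrt{42} \sqrt{\pi}}{343}.$$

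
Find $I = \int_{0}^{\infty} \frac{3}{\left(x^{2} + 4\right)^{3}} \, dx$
$\frac{9 \pi}{512}$

Recall the elementary integral
$$J(a) = \int_{0}^{\infty} \frac{3}{a^{2} + x^{2}} \, dx = \frac{3 \pi}{2 a}.$$

Differentiating under the integral sign with respect to $a$,
$$\frac{dJ}{da} = \int_{0}^{\infty} - \frac{6 a}{\left(a^{2} + x^{2}\right)^{2}} \, dx = - \frac{3 \pi}{2 a^{2}},$$
so $\int_{0}^{\infty} \frac{3}{\left(a^{2} + x^{2}\right)^{2}} \, dx = \frac{3 \pi}{4 a^{3}}$.

Repeating — each differentiation of $1/(x^2+a^2)^j$ produces $-2ja/(x^2+a^2)^{j+1}$ — and dividing through by $-2ja$ at each step yields, after $2$ differentiations in total,
$$\int_{0}^{\infty} \frac{3}{\left(a^{2} + x^{2}\right)^{3}} \, dx = \frac{9 \pi}{16 a^{5}}.$$

Setting $a = 2$:
$$I = \frac{9 \pi}{512}.$$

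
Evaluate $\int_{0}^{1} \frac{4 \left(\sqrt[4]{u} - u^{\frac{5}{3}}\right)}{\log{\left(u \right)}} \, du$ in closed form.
$\log{\left(\frac{50625}{1048576} \right)}$

Consider the one-parameter family: let $I(a) = \int_{0}^{1} \frac{4 \left(- u^{\frac{5}{3}} + u^{a}\right)}{\log{\left(u \right)}} \, du$.

Since $\dfrac{\partial}{\partial a}\,u^{a} = u^{a} \ln u$, the $\ln u$ in the denominator cancels and
$$\frac{dI}{da} = \int_{0}^{1} 4 u^{a} \, du = 4 \left[\frac{u^{a+1}}{a+1}\right]_0^1 = \frac{4}{a + 1}.$$

Integrating with respect to $a$ gives $I(a) = \log{\left(\frac{81 \left(a + 1\right)^{4}}{4096} \right)} + C$.

At $a = \frac{5}{3}$ the integrand is identically $0$, so $I(\frac{5}{3}) = 0$. The closed form gives $0$, hence $C = 0$.

Setting $a = \frac{1}{4}$:
$$I = \log{\left(\frac{50625}{1048576} \right)}.$$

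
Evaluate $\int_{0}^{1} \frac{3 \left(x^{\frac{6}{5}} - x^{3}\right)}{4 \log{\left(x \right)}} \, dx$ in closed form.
$\log{\left(\frac{11^{\frac{3}{4}} \sqrt{2} \sqrt[4]{5}}{20} \right)}$

Replace the exponent $3$ by a parameter $a$: let $I(a) = \int_{0}^{1} \frac{3 \left(x^{\frac{6}{5}} - x^{a}\right)}{4 \log{\left(x \right)}} \, dx$.

Since $\dfrac{\partial}{\partial a}\,x^{a} = x^{a} \ln x$, the $\ln x$ in the denominator cancels and
$$\frac{dI}{da} = \int_{0}^{1} - \frac{3}{4} x^{a} \, dx = - \frac{3}{4} \left[\frac{x^{a+1}}{a+1}\right]_0^1 = - \frac{3}{4 a + 4}.$$

Integrating with respect to $a$ gives $I(a) = - \frac{3 \log{\left(a + 1 \right)}}{4} - \frac{3 \log{\left(5 \right)}}{4} + \frac{3 \log{\left(11 \right)}}{4} + C$.

At $a = \frac{6}{5}$ the integrand is identically $0$, so $I(\frac{6}{5}) = 0$. The closed form gives $0$, hence $C = 0$.

Setting $a = 3$:
$$I = \log{\left(\frac{11^{\frac{3}{4}} \sqrt{2} \sqrt[4]{5}}{20} \right)}.$$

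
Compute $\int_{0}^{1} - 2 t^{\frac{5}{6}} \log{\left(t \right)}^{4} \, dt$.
$- \frac{373248}{161051}$

Begin with the known integral
$$J(a) = \int_{0}^{1} - 2 t^{a} \, dt = - \frac{2}{a + 1}.$$

Differentiating under the integral sign brings down a factor of $\ln t$:
$$\frac{dJ}{da} = \int_{0}^{1} - 2 t^{a} \log{\left(t \right)} \, dt = \frac{2}{\left(a + 1\right)^{2}}.$$

Repeating $4$ times in total — each differentiation brings down another $\ln t$ — gives
$$\frac{d^{4}J}{da^{4}} = \int_{0}^{1} - 2 t^{a} \log{\left(t \right)}^{4} \, dt = - \frac{48}{\left(a + 1\right)^{5}},$$
and the integrand here is exactly the target integrand, so $I = - \frac{48}{\left(a + 1\right)^{5}}$.

Setting $a = \frac{5}{6}$:
$$I = - \frac{373248}{161051}.$$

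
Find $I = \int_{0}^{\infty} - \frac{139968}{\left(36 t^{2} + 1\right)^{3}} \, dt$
$- 4374 \pi$

Start from the standard arctangent integral
$$J(a) = \int_{0}^{\infty} - \frac{3}{a^{2} + t^{2}} \, dt = - \frac{3 \pi}{2 a}.$$

Differentiating under the integral sign with respect to $a$,
$$\frac{dJ}{da} = \int_{0}^{\infty} \frac{6 a}{\left(a^{2} + t^{2}\right)^{2}} \, dt = \frac{3 \pi}{2 a^{2}},$$
so $\int_{0}^{\infty} - \frac{3}{\left(a^{2} + t^{2}\right)^{2}} \, dt = - \frac{3 \pi}{4 a^{3}}$.

Repeating — each differentiation of $1/(t^2+a^2)^j$ produces $-2ja/(t^2+a^2)^{j+1}$ — and dividing through by $-2ja$ at each step yields, after $2$ differentiations in total,
$$\int_{0}^{\infty} - \frac{3}{\left(a^{2} + t^{2}\right)^{3}} \, dt = - \frac{9 \pi}{16 a^{5}}.$$

Setting $a = \frac{1}{6}$:
$$I = - 4374 \pi.$$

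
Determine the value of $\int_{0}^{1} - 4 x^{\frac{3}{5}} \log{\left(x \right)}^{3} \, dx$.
$\frac{1875}{512}$

Start from the elementary integral
$$J(a) = \int_{0}^{1} - 4 x^{a} \, dx = - \frac{4}{a + 1}.$$

Differentiating under the integral sign brings down a factor of $\ln x$:
$$\frac{dJ}{da} = \int_{0}^{1} - 4 x^{a} \log{\left(x \right)} \, dx = \frac{4}{\left(a + 1\right)^{2}}.$$

Repeating $3$ times in total — each differentiation brings down another $\ln x$ — gives
$$\frac{d^{3}J}{da^{3}} = \int_{0}^{1} - 4 x^{a} \log{\left(x \right)}^{3} \, dx = \frac{24}{\left(a + 1\right)^{4}},$$
and the integrand here is exactly the target integrand, so $I = \frac{24}{\left(a + 1\right)^{4}}$.

Setting $a = \frac{3}{5}$:
$$I = \frac{1875}{512}.$$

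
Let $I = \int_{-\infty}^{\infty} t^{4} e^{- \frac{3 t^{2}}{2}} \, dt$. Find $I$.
$\frac{\sqrt{6} \sqrt{\pi}}{9}$

Consider the simpler parametrised integral
$$J(a) = \int_{-\infty}^{\infty} e^{- a t^{2}} \, dt = \frac{\sqrt{\pi}}{\sqrt{a}}.$$

Differentiating under the integral sign brings down a factor of $(-t^2)$:
$$\frac{dJ}{da} = \int_{-\infty}^{\infty} - t^{2} e^{- a t^{2}} \, dt = - \frac{\sqrt{\pi}}{2 a^{\frac{3}{2}}}.$$

Repeating twice in total — each differentiation brings down another $(-t^2)$ — gives
$$\frac{d^{2}J}{da^{2}} = \int_{-\infty}^{\infty} t^{4} e^{- a t^{2}} \, dt = \frac{3 \sqrt{\pi}}{4 a^{\frac{5}{2}}},$$
and the integrand here is exactly the target integrand, so $I = \frac{3 \sqrt{\pi}}{4 a^{\frac{5}{2}}}$.

Setting $a = \frac{3}{2}$:
$$I = \frac{\sqrt{6} \sqrt{\pi}}{9}.$$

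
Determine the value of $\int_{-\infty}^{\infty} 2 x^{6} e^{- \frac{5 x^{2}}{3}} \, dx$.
$\frac{81 \sqrt{15} \sqrt{\pi}}{500}$

Consider the simpler parametrised integral
$$J(a) = \int_{-\infty}^{\infty} 2 e^{- a x^{2}} \, dx = \frac{2 \sqrt{\pi}}{\sqrt{a}}.$$

Differentiating under the integral sign brings down a factor of $(-x^2)$:
$$\frac{dJ}{da} = \int_{-\infty}^{\infty} - 2 x^{2} e^{- a x^{2}} \, dx = - \frac{\sqrt{\pi}}{a^{\frac{3}{2}}}.$$

Repeating $3$ times in total — each differentiation brings down another $(-x^2)$ — gives
$$\frac{d^{3}J}{da^{3}} = \int_{-\infty}^{\infty} - 2 x^{6} e^{- a x^{2}} \, dx = - \frac{15 \sqrt{\pi}}{4 a^{\frac{7}{2}}},$$
and the integrand here is $(-1)^{3}$ times the target integrand, so $I = (-1)^{3}\,\frac{d^{3}J}{da^{3}} = \frac{15 \sqrt{\pi}}{4 a^{\frac{7}{2}}}$.

Setting $a = \frac{5}{3}$:
$$I = \frac{81 \sqrt{15} \sqrt{\pi}}{500}.$$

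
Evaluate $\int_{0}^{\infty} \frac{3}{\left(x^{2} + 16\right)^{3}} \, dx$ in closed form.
$\frac{9 \pi}{16384}$

Recall the elementary integral
$$J(a) = \int_{0}^{\infty} \frac{3}{a^{2} + x^{2}} \, dx = \frac{3 \pi}{2 a}.$$

Differentiating under the integral sign with respect to $a$,
$$\frac{dJ}{da} = \int_{0}^{\infty} - \frac{6 a}{\left(a^{2} + x^{2}\right)^{2}} \, dx = - \frac{3 \pi}{2 a^{2}},$$
so $\int_{0}^{\infty} \frac{3}{\left(a^{2} + x^{2}\right)^{2}} \, dx = \frac{3 \pi}{4 a^{3}}$.

Repeating — each differentiation of $1/(x^2+a^2)^j$ produces $-2ja/(x^2+a^2)^{j+1}$ — and dividing through by $-2ja$ at each step yields, after $2$ differentiations in total,
$$\int_{0}^{\infty} \frac{3}{\left(a^{2} + x^{2}\right)^{3}} \, dx = \frac{9 \pi}{16 a^{5}}.$$

Setting $a = 4$:
$$I = \frac{9 \pi}{16384}.$$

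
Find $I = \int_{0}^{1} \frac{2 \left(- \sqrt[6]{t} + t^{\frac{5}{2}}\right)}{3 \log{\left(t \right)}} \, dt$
$\log{\left(3^{\frac{2}{3}} \right)}$

Replace the exponent $\frac{1}{6}$ by a parameter $a$: let $I(a) = \int_{0}^{1} \frac{2 \left(t^{\frac{5}{2}} - t^{a}\right)}{3 \log{\left(t \right)}} \, dt$.

Since $\dfrac{\partial}{\partial a}\,t^{a} = t^{a} \ln t$, the $\ln t$ in the denominator cancels and
$$\frac{dI}{da} = \int_{0}^{1} - \frac{2}{3} t^{a} \, dt = - \frac{2}{3} \left[\frac{t^{a+1}}{a+1}\right]_0^1 = - \frac{2}{3 a + 3}.$$

Integrating with respect to $a$ gives $I(a) = - \frac{2 \log{\left(a + 1 \right)}}{3} - \frac{2 \log{\left(2 \right)}}{3} + \frac{2 \log{\left(7 \right)}}{3} + C$.

At $a = \frac{5}{2}$ the integrand is identically $0$, so $I(\frac{5}{2}) = 0$. The closed form gives $0$, hence $C = 0$.

Setting $a = \frac{1}{6}$:
$$I = \log{\left(3^{\frac{2}{3}} \right)}.$$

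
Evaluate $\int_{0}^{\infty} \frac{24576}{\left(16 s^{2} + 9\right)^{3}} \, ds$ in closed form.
$\frac{128 \pi}{27}$

Recall the elementary integral
$$J(a) = \int_{0}^{\infty} \frac{6}{a^{2} + s^{2}} \, ds = \frac{3 \pi}{a}.$$

Differentiating under the integral sign with respect to $a$,
$$\frac{dJ}{da} = \int_{0}^{\infty} - \frac{12 a}{\left(a^{2} + s^{2}\right)^{2}} \, ds = - \frac{3 \pi}{a^{2}},$$
so $\int_{0}^{\infty} \frac{6}{\left(a^{2} + s^{2}\right)^{2}} \, ds = \frac{3 \pi}{2 a^{3}}$.

Repeating — each differentiation of $1/(s^2+a^2)^j$ produces $-2ja/(s^2+a^2)^{j+1}$ — and dividing through by $-2ja$ at each step yields, after $2$ differentiations in total,
$$\int_{0}^{\infty} \frac{6}{\left(a^{2} + s^{2}\right)^{3}} \, ds = \frac{9 \pi}{8 a^{5}}.$$

Setting $a = \frac{3}{4}$:
$$I = \frac{128 \pi}{27}.$$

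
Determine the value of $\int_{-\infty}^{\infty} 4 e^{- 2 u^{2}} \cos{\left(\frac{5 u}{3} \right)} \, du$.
$\frac{2 \sqrt{2} \sqrt{\pi}}{e^{\frac{25}{72}}}$

Treat the cosine frequency as a parameter and define $I(b) = \int_{-\infty}^{\infty} 4 e^{- 2 u^{2}} \cos{\left(b u \right)} \, du$.

Differentiating under the integral sign,
$$I'(b) = \int_{-\infty}^{\infty} - 4 u e^{- 2 u^{2}} \sin{\left(b u \right)} \, du.$$

Integrate $\int_{-\infty}^{\infty} u \sin(b u)\, e^{- 2 u^{2}}\, du$ by parts with $w = \sin(b u)$ and $dv = u\, e^{- 2 u^{2}}\, du$, giving $v = - \frac{e^{- 2 u^{2}}}{4}$. The boundary term vanishes and
$$\int_{-\infty}^{\infty} u \sin(b u)\, e^{- 2 u^{2}}\, du = \frac{b}{4} \int_{-\infty}^{\infty} \cos(b u)\, e^{- 2 u^{2}}\, du,$$
so $I'(b) = - \frac{b}{4}\, I(b)$.

This is a separable first-order ODE; solving with the initial condition $I(0) = \int_{-\infty}^{\infty} 4 e^{- 2 u^{2}}\,du = 2 \sqrt{2} \sqrt{\pi}$ gives
$$I(b) = 2 \sqrt{2} \sqrt{\pi} e^{- \frac{b^{2}}{8}}.$$

Setting $b = \frac{5}{3}$:
$$I = \frac{2 \sqrt{2} \sqrt{\pi}}{e^{\frac{25}{72}}}.$$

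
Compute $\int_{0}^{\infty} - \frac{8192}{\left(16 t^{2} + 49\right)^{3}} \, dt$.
$- \frac{384 \pi}{16807}$

Begin with the known result
$$J(a) = \int_{0}^{\infty} - \frac{2}{a^{2} + t^{2}} \, dt = - \frac{\pi}{a}.$$

Differentiating under the integral sign with respect to $a$,
$$\frac{dJ}{da} = \int_{0}^{\infty} \frac{4 a}{\left(a^{2} + t^{2}\right)^{2}} \, dt = \frac{\pi}{a^{2}},$$
so $\int_{0}^{\infty} - \frac{2}{\left(a^{2} + t^{2}\right)^{2}} \, dt = - \frac{\pi}{2 a^{3}}$.

Repeating — each differentiation of $1/(t^2+a^2)^j$ produces $-2ja/(t^2+a^2)^{j+1}$ — and dividing through by $-2ja$ at each step yields, after $2$ differentiations in total,
$$\int_{0}^{\infty} - \frac{2}{\left(a^{2} + t^{2}\right)^{3}} \, dt = - \frac{3 \pi}{8 a^{5}}.$$

Setting $a = \frac{7}{4}$:
$$I = - \frac{384 \pi}{16807}.$$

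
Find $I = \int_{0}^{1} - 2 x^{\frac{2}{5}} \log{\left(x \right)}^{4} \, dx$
$- \frac{150000}{16807}$

Consider the simpler parametrised integral
$$J(a) = \int_{0}^{1} - 2 x^{a} \, dx = - \frac{2}{a + 1}.$$

Differentiating under the integral sign brings down a factor of $\ln x$:
$$\frac{dJ}{da} = \int_{0}^{1} - 2 x^{a} \log{\left(x \right)} \, dx = \frac{2}{\left(a + 1\right)^{2}}.$$

Repeating $4$ times in total — each differentiation brings down another $\ln x$ — gives
$$\frac{d^{4}J}{da^{4}} = \int_{0}^{1} - 2 x^{a} \log{\left(x \right)}^{4} \, dx = - \frac{48}{\left(a + 1\right)^{5}},$$
and the integrand here is exactly the target integrand, so $I = - \frac{48}{\left(a + 1\right)^{5}}$.

Setting $a = \frac{2}{5}$:
$$I = - \frac{150000}{16807}.$$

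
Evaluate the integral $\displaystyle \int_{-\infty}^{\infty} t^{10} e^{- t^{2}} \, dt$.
$\frac{945 \sqrt{\pi}}{32}$

Consider the simpler parametrised integral
$$J(a) = \int_{-\infty}^{\infty} e^{- a t^{2}} \, dt = \frac{\sqrt{\pi}}{\sqrt{a}}.$$

Differentiating under the integral sign brings down a factor of $(-t^2)$:
$$\frac{dJ}{da} = \int_{-\infty}^{\infty} - t^{2} e^{- a t^{2}} \, dt = - \frac{\sqrt{\pi}}{2 a^{\frac{3}{2}}}.$$

Repeating $5$ times in total — each differentiation brings down another $(-t^2)$ — gives
$$\frac{d^{5}J}{da^{5}} = \int_{-\infty}^{\infty} - t^{10} e^{- a t^{2}} \, dt = - \frac{945 \sqrt{\pi}}{32 a^{\frac{11}{2}}},$$
and the integrand here is $(-1)^{5}$ times the target integrand, so $I = (-1)^{5}\,\frac{d^{5}J}{da^{5}} = \frac{945 \sqrt{\pi}}{32 a^{\frac{11}{2}}}$.

Setting $a = 1$:
$$I = \frac{945 \sqrt{\pi}}{32}.$$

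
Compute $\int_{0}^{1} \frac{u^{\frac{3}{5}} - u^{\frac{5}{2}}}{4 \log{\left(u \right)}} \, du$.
$- \frac{\log{\left(35 \right)}}{4} + \log{\left(2 \right)}$

Introduce a parameter $a$ in the exponent: let $I(a) = \int_{0}^{1} \frac{u^{\frac{3}{5}} - u^{a}}{4 \log{\left(u \right)}} \, du$.

Since $\dfrac{\partial}{\partial a}\,u^{a} = u^{a} \ln u$, the $\ln u$ in the denominator cancels and
$$\frac{dI}{da} = \int_{0}^{1} - \frac{1}{4} u^{a} \, du = - \frac{1}{4} \left[\frac{u^{a+1}}{a+1}\right]_0^1 = - \frac{1}{4 a + 4}.$$

Integrating with respect to $a$ gives $I(a) = - \frac{\log{\left(a + 1 \right)}}{4} - \frac{\log{\left(10 \right)}}{4} + \log{\left(2 \right)} + C$.

At $a = \frac{3}{5}$ the integrand is identically $0$, so $I(\frac{3}{5}) = 0$. The closed form gives $0$, hence $C = 0$.

Setting $a = \frac{5}{2}$:
$$I = - \frac{\log{\left(35 \right)}}{4} + \log{\left(2 \right)}.$$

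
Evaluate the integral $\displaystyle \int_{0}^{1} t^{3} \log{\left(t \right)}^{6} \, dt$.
$\frac{45}{1024}$

Start from the elementary integral
$$J(a) = \int_{0}^{1} t^{a} \, dt = \frac{1}{a + 1}.$$

Differentiating under the integral sign brings down a factor of $\ln t$:
$$\frac{dJ}{da} = \int_{0}^{1} t^{a} \log{\left(t \right)} \, dt = - \frac{1}{\left(a + 1\right)^{2}}.$$

Repeating $6$ times in total — each differentiation brings down another $\ln t$ — gives
$$\frac{d^{6}J}{da^{6}} = \int_{0}^{1} t^{a} \log{\left(t \right)}^{6} \, dt = \frac{720}{\left(a + 1\right)^{7}},$$
and the integrand here is exactly the target integrand, so $I = \frac{720}{\left(a + 1\right)^{7}}$.

Setting $a = 3$:
$$I = \frac{45}{1024}.$$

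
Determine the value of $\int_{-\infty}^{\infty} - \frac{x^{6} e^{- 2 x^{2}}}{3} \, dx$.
$- \frac{5 \sqrt{2} \sqrt{\pi}}{128}$

Start from the elementary integral
$$J(a) = \int_{-\infty}^{\infty} - \frac{e^{- a x^{2}}}{3} \, dx = - \frac{\sqrt{\pi}}{3 \sqrt{a}}.$$

Differentiating under the integral sign brings down a factor of $(-x^2)$:
$$\frac{dJ}{da} = \int_{-\infty}^{\infty} \frac{x^{2} e^{- a x^{2}}}{3} \, dx = \frac{\sqrt{\pi}}{6 a^{\frac{3}{2}}}.$$

Repeating $3$ times in total — each differentiation brings down another $(-x^2)$ — gives
$$\frac{d^{3}J}{da^{3}} = \int_{-\infty}^{\infty} \frac{x^{6} e^{- a x^{2}}}{3} \, dx = \frac{5 \sqrt{\pi}}{8 a^{\frac{7}{2}}},$$
and the integrand here is $(-1)^{3}$ times the target integrand, so $I = (-1)^{3}\,\frac{d^{3}J}{da^{3}} = - \frac{5 \sqrt{\pi}}{8 a^{\frac{7}{2}}}$.

Setting $a = 2$:
$$I = - \frac{5 \sqrt{2} \sqrt{\pi}}{128}.$$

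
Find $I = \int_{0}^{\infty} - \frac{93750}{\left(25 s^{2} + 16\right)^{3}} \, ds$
$- \frac{28125 \pi}{8192}$

Begin with the known result
$$J(a) = \int_{0}^{\infty} - \frac{6}{a^{2} + s^{2}} \, ds = - \frac{3 \pi}{a}.$$

Differentiating under the integral sign with respect to $a$,
$$\frac{dJ}{da} = \int_{0}^{\infty} \frac{12 a}{\left(a^{2} + s^{2}\right)^{2}} \, ds = \frac{3 \pi}{a^{2}},$$
so $\int_{0}^{\infty} - \frac{6}{\left(a^{2} + s^{2}\right)^{2}} \, ds = - \frac{3 \pi}{2 a^{3}}$.

Repeating — each differentiation of $1/(s^2+a^2)^j$ produces $-2ja/(s^2+a^2)^{j+1}$ — and dividing through by $-2ja$ at each step yields, after $2$ differentiations in total,
$$\int_{0}^{\infty} - \frac{6}{\left(a^{2} + s^{2}\right)^{3}} \, ds = - \frac{9 \pi}{8 a^{5}}.$$

Setting $a = \frac{4}{5}$:
$$I = - \frac{28125 \pi}{8192}.$$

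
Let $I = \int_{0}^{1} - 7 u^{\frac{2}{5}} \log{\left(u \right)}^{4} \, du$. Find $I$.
$- \frac{75000}{2401}$

Begin with the known integral
$$J(a) = \int_{0}^{1} - 7 u^{a} \, du = - \frac{7}{a + 1}.$$

Differentiating under the integral sign brings down a factor of $\ln u$:
$$\frac{dJ}{da} = \int_{0}^{1} - 7 u^{a} \log{\left(u \right)} \, du = \frac{7}{\left(a + 1\right)^{2}}.$$

Repeating $4$ times in total — each differentiation brings down another $\ln u$ — gives
$$\frac{d^{4}J}{da^{4}} = \int_{0}^{1} - 7 u^{a} \log{\left(u \right)}^{4} \, du = - \frac{168}{\left(a + 1\right)^{5}},$$
and the integrand here is exactly the target integrand, so $I = - \frac{168}{\left(a + 1\right)^{5}}$.

Setting $a = \frac{2}{5}$:
$$I = - \frac{75000}{2401}.$$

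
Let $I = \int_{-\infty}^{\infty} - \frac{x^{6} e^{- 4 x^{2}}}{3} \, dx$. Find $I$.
$- \frac{5 \sqrt{\pi}}{1024}$

Consider the simpler parametrised integral
$$J(a) = \int_{-\infty}^{\infty} - \frac{e^{- a x^{2}}}{3} \, dx = - \frac{\sqrt{\pi}}{3 \sqrt{a}}.$$

Differentiating under the integral sign brings down a factor of $(-x^2)$:
$$\frac{dJ}{da} = \int_{-\infty}^{\infty} \frac{x^{2} e^{- a x^{2}}}{3} \, dx = \frac{\sqrt{\pi}}{6 a^{\frac{3}{2}}}.$$

Repeating $3$ times in total — each differentiation brings down another $(-x^2)$ — gives
$$\frac{d^{3}J}{da^{3}} = \int_{-\infty}^{\infty} \frac{x^{6} e^{- a x^{2}}}{3} \, dx = \frac{5 \sqrt{\pi}}{8 a^{\frac{7}{2}}},$$
and the integrand here is $(-1)^{3}$ times the target integrand, so $I = (-1)^{3}\,\frac{d^{3}J}{da^{3}} = - \frac{5 \sqrt{\pi}}{8 a^{\frac{7}{2}}}$.

Setting $a = 4$:
$$I = - \frac{5 \sqrt{\pi}}{1024}.$$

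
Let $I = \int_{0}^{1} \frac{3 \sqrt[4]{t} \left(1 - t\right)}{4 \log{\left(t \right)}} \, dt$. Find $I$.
$- \frac{3 \log{\left(3 \right)}}{2} + \frac{3 \log{\left(5 \right)}}{4}$

Consider the one-parameter family: let $I(a) = \int_{0}^{1} \frac{3 \left(- t^{\frac{5}{4}} + t^{a}\right)}{4 \log{\left(t \right)}} \, dt$.

Since $\dfrac{\partial}{\partial a}\,t^{a} = t^{a} \ln t$, the $\ln t$ in the denominator cancels and
$$\frac{dI}{da} = \int_{0}^{1} \frac{3}{4} t^{a} \, dt = \frac{3}{4} \left[\frac{t^{a+1}}{a+1}\right]_0^1 = \frac{3}{4 \left(a + 1\right)}.$$

Integrating with respect to $a$ gives $I(a) = \log{\left(\frac{2 \sqrt{6} \left(a + 1\right)^{\frac{3}{4}}}{9} \right)} + C$.

At $a = \frac{5}{4}$ the integrand is identically $0$, so $I(\frac{5}{4}) = 0$. The closed form gives $0$, hence $C = 0$.

Setting $a = \frac{1}{4}$:
$$I = - \frac{3 \log{\left(3 \right)}}{2} + \frac{3 \log{\left(5 \right)}}{4}.$$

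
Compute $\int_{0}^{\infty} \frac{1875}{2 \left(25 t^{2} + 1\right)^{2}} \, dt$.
$\frac{375 \pi}{8}$

Start from the standard arctangent integral
$$J(a) = \int_{0}^{\infty} \frac{3}{2 \left(a^{2} + t^{2}\right)} \, dt = \frac{3 \pi}{4 a}.$$

Differentiating under the integral sign with respect to $a$,
$$\frac{dJ}{da} = \int_{0}^{\infty} - \frac{3 a}{\left(a^{2} + t^{2}\right)^{2}} \, dt = - \frac{3 \pi}{4 a^{2}},$$
so $\int_{0}^{\infty} \frac{3}{2 \left(a^{2} + t^{2}\right)^{2}} \, dt = \frac{3 \pi}{8 a^{3}}$.

Setting $a = \frac{1}{5}$:
$$I = \frac{375 \pi}{8}.$$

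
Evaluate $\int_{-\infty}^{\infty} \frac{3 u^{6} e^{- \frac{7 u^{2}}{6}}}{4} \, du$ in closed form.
$\frac{1215 \sqrt{42} \sqrt{\pi}}{9604}$

Begin with the known integral
$$J(a) = \int_{-\infty}^{\infty} \frac{3 e^{- a u^{2}}}{4} \, du = \frac{3 \sqrt{\pi}}{4 \sqrt{a}}.$$

Differentiating under the integral sign brings down a factor of $(-u^2)$:
$$\frac{dJ}{da} = \int_{-\infty}^{\infty} - \frac{3 u^{2} e^{- a u^{2}}}{4} \, du = - \frac{3 \sqrt{\pi}}{8 a^{\frac{3}{2}}}.$$

Repeating $3$ times in total — each differentiation brings down another $(-u^2)$ — gives
$$\frac{d^{3}J}{da^{3}} = \int_{-\infty}^{\infty} - \frac{3 u^{6} e^{- a u^{2}}}{4} \, du = - \frac{45 \sqrt{\pi}}{32 a^{\frac{7}{2}}},$$
and the integrand here is $(-1)^{3}$ times the target integrand, so $I = (-1)^{3}\,\frac{d^{3}J}{da^{3}} = \frac{45 \sqrt{\pi}}{32 a^{\frac{7}{2}}}$.

Setting $a = \frac{7}{6}$:
$$I = \frac{1215 \sqrt{42} \sqrt{\pi}}{9604}.$$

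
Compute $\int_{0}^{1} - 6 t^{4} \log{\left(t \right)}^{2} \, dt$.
$- \frac{12}{125}$

Start from the elementary integral
$$J(a) = \int_{0}^{1} - 6 t^{a} \, dt = - \frac{6}{a + 1}.$$

Differentiating under the integral sign brings down a factor of $\ln t$:
$$\frac{dJ}{da} = \int_{0}^{1} - 6 t^{a} \log{\left(t \right)} \, dt = \frac{6}{\left(a + 1\right)^{2}}.$$

Repeating twice in total — each differentiation brings down another $\ln t$ — gives
$$\frac{d^{2}J}{da^{2}} = \int_{0}^{1} - 6 t^{a} \log{\left(t \right)}^{2} \, dt = - \frac{12}{\left(a + 1\right)^{3}},$$
and the integrand here is exactly the target integrand, so $I = - \frac{12}{\left(a + 1\right)^{3}}$.

Setting $a = 4$:
$$I = - \frac{12}{125}.$$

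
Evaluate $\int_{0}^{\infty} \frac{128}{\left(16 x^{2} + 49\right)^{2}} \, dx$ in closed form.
$\frac{8 \pi}{343}$

Recall the elementary integral
$$J(a) = \int_{0}^{\infty} \frac{1}{2 \left(a^{2} + x^{2}\right)} \, dx = \frac{\pi}{4 a}.$$

Differentiating under the integral sign with respect to $a$,
$$\frac{dJ}{da} = \int_{0}^{\infty} - \frac{a}{\left(a^{2} + x^{2}\right)^{2}} \, dx = - \frac{\pi}{4 a^{2}},$$
so $\int_{0}^{\infty} \frac{1}{2 \left(a^{2} + x^{2}\right)^{2}} \, dx = \frac{\pi}{8 a^{3}}$.

Setting $a = \frac{7}{4}$:
$$I = \frac{8 \pi}{343}.$$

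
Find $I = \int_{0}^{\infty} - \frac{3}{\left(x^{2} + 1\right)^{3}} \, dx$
$- \frac{9 \pi}{16}$

Recall the elementary integral
$$J(a) = \int_{0}^{\infty} - \frac{3}{a^{2} + x^{2}} \, dx = - \frac{3 \pi}{2 a}.$$

Differentiating under the integral sign with respect to $a$,
$$\frac{dJ}{da} = \int_{0}^{\infty} \frac{6 a}{\left(a^{2} + x^{2}\right)^{2}} \, dx = \frac{3 \pi}{2 a^{2}},$$
so $\int_{0}^{\infty} - \frac{3}{\left(a^{2} + x^{2}\right)^{2}} \, dx = - \frac{3 \pi}{4 a^{3}}$.

Repeating — each differentiation of $1/(x^2+a^2)^j$ produces $-2ja/(x^2+a^2)^{j+1}$ — and dividing through by $-2ja$ at each step yields, after $2$ differentiations in total,
$$\int_{0}^{\infty} - \frac{3}{\left(a^{2} + x^{2}\right)^{3}} \, dx = - \frac{9 \pi}{16 a^{5}}.$$

Setting $a = 1$:
$$I = - \frac{9 \pi}{16}.$$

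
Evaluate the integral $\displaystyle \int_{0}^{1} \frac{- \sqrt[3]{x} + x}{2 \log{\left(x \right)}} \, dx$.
$- \frac{\log{\left(2 \right)}}{2} + \frac{\log{\left(3 \right)}}{2}$

Introduce a parameter $a$ in the exponent: let $I(a) = \int_{0}^{1} \frac{- \sqrt[3]{x} + x^{a}}{2 \log{\left(x \right)}} \, dx$.

Since $\dfrac{\partial}{\partial a}\,x^{a} = x^{a} \ln x$, the $\ln x$ in the denominator cancels and
$$\frac{dI}{da} = \int_{0}^{1} \frac{1}{2} x^{a} \, dx = \frac{1}{2} \left[\frac{x^{a+1}}{a+1}\right]_0^1 = \frac{1}{2 \left(a + 1\right)}.$$

Integrating with respect to $a$ gives $I(a) = \frac{\log{\left(a + 1 \right)}}{2} - \log{\left(2 \right)} + \frac{\log{\left(3 \right)}}{2} + C$.

At $a = \frac{1}{3}$ the integrand is identically $0$, so $I(\frac{1}{3}) = 0$. The closed form gives $0$, hence $C = 0$.

Setting $a = 1$:
$$I = - \frac{\log{\left(2 \right)}}{2} + \frac{\log{\left(3 \right)}}{2}.$$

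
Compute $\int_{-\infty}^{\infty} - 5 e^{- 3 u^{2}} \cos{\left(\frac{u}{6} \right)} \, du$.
$- \frac{5 \sqrt{3} \sqrt{\pi}}{3 e^{\frac{1}{432}}}$

Let $b$ denote the cosine frequency and define $I(b) = \int_{-\infty}^{\infty} - 5 e^{- 3 u^{2}} \cos{\left(b u \right)} \, du$.

Differentiating under the integral sign,
$$I'(b) = \int_{-\infty}^{\infty} 5 u e^{- 3 u^{2}} \sin{\left(b u \right)} \, du.$$

Integrate $\int_{-\infty}^{\infty} u \sin(b u)\, e^{- 3 u^{2}}\, du$ by parts with $w = \sin(b u)$ and $dv = u\, e^{- 3 u^{2}}\, du$, giving $v = - \frac{e^{- 3 u^{2}}}{6}$. The boundary term vanishes and
$$\int_{-\infty}^{\infty} u \sin(b u)\, e^{- 3 u^{2}}\, du = \frac{b}{6} \int_{-\infty}^{\infty} \cos(b u)\, e^{- 3 u^{2}}\, du,$$
so $I'(b) = - \frac{b}{6}\, I(b)$.

This is a separable first-order ODE; solving with the initial condition $I(0) = \int_{-\infty}^{\infty} - 5 e^{- 3 u^{2}}\,du = - \frac{5 \sqrt{3} \sqrt{\pi}}{3}$ gives
$$I(b) = - \frac{5 \sqrt{3} \sqrt{\pi} e^{- \frac{b^{2}}{12}}}{3}.$$

Setting $b = \frac{1}{6}$:
$$I = - \frac{5 \sqrt{3} \sqrt{\pi}}{3 e^{\frac{1}{432}}}.$$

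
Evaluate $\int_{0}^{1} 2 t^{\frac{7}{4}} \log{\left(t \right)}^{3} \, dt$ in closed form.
$- \frac{3072}{14641}$

Start from the elementary integral
$$J(a) = \int_{0}^{1} 2 t^{a} \, dt = \frac{2}{a + 1}.$$

Differentiating under the integral sign brings down a factor of $\ln t$:
$$\frac{dJ}{da} = \int_{0}^{1} 2 t^{a} \log{\left(t \right)} \, dt = - \frac{2}{\left(a + 1\right)^{2}}.$$

Repeating $3$ times in total — each differentiation brings down another $\ln t$ — gives
$$\frac{d^{3}J}{da^{3}} = \int_{0}^{1} 2 t^{a} \log{\left(t \right)}^{3} \, dt = - \frac{12}{\left(a + 1\right)^{4}},$$
and the integrand here is exactly the target integrand, so $I = - \frac{12}{\left(a + 1\right)^{4}}$.

Setting $a = \frac{7}{4}$:
$$I = - \frac{3072}{14641}.$$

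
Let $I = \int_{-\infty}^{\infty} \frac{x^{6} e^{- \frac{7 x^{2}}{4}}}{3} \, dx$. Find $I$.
$\frac{80 \sqrt{7} \sqrt{\pi}}{2401}$

Start from the elementary integral
$$J(a) = \int_{-\infty}^{\infty} \frac{e^{- a x^{2}}}{3} \, dx = \frac{\sqrt{\pi}}{3 \sqrt{a}}.$$

Differentiating under the integral sign brings down a factor of $(-x^2)$:
$$\frac{dJ}{da} = \int_{-\infty}^{\infty} - \frac{x^{2} e^{- a x^{2}}}{3} \, dx = - \frac{\sqrt{\pi}}{6 a^{\frac{3}{2}}}.$$

Repeating $3$ times in total — each differentiation brings down another $(-x^2)$ — gives
$$\frac{d^{3}J}{da^{3}} = \int_{-\infty}^{\infty} - \frac{x^{6} e^{- a x^{2}}}{3} \, dx = - \frac{5 \sqrt{\pi}}{8 a^{\frac{7}{2}}},$$
and the integrand here is $(-1)^{3}$ times the target integrand, so $I = (-1)^{3}\,\frac{d^{3}J}{da^{3}} = \frac{5 \sqrt{\pi}}{8 a^{\frac{7}{2}}}$.

Setting $a = \frac{7}{4}$:
$$I = \frac{80 \sqrt{7} \sqrt{\pi}}{2401}.$$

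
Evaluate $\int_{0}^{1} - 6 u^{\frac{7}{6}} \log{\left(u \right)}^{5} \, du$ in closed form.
$\frac{33592320}{4826809}$

Consider the simpler parametrised integral
$$J(a) = \int_{0}^{1} - 6 u^{a} \, du = - \frac{6}{a + 1}.$$

Differentiating under the integral sign brings down a factor of $\ln u$:
$$\frac{dJ}{da} = \int_{0}^{1} - 6 u^{a} \log{\left(u \right)} \, du = \frac{6}{\left(a + 1\right)^{2}}.$$

Repeating $5$ times in total — each differentiation brings down another $\ln u$ — gives
$$\frac{d^{5}J}{da^{5}} = \int_{0}^{1} - 6 u^{a} \log{\left(u \right)}^{5} \, du = \frac{720}{\left(a + 1\right)^{6}},$$
and the integrand here is exactly the target integrand, so $I = \frac{720}{\left(a + 1\right)^{6}}$.

Setting $a = \frac{7}{6}$:
$$I = \frac{33592320}{4826809}.$$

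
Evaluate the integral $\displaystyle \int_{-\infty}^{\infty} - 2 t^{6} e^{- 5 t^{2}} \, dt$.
$- \frac{3 \sqrt{5} \sqrt{\pi}}{500}$

Start from the elementary integral
$$J(a) = \int_{-\infty}^{\infty} - 2 e^{- a t^{2}} \, dt = - \frac{2 \sqrt{\pi}}{\sqrt{a}}.$$

Differentiating under the integral sign brings down a factor of $(-t^2)$:
$$\frac{dJ}{da} = \int_{-\infty}^{\infty} 2 t^{2} e^{- a t^{2}} \, dt = \frac{\sqrt{\pi}}{a^{\frac{3}{2}}}.$$

Repeating $3$ times in total — each differentiation brings down another $(-t^2)$ — gives
$$\frac{d^{3}J}{da^{3}} = \int_{-\infty}^{\infty} 2 t^{6} e^{- a t^{2}} \, dt = \frac{15 \sqrt{\pi}}{4 a^{\frac{7}{2}}},$$
and the integrand here is $(-1)^{3}$ times the target integrand, so $I = (-1)^{3}\,\frac{d^{3}J}{da^{3}} = - \frac{15 \sqrt{\pi}}{4 a^{\frac{7}{2}}}$.

Setting $a = 5$:
$$I = - \frac{3 \sqrt{5} \sqrt{\pi}}{500}.$$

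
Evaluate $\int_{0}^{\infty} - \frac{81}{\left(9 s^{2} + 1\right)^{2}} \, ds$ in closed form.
$- \frac{27 \pi}{4}$

Recall the elementary integral
$$J(a) = \int_{0}^{\infty} - \frac{1}{a^{2} + s^{2}} \, ds = - \frac{\pi}{2 a}.$$

Differentiating under the integral sign with respect to $a$,
$$\frac{dJ}{da} = \int_{0}^{\infty} \frac{2 a}{\left(a^{2} + s^{2}\right)^{2}} \, ds = \frac{\pi}{2 a^{2}},$$
so $\int_{0}^{\infty} - \frac{1}{\left(a^{2} + s^{2}\right)^{2}} \, ds = - \frac{\pi}{4 a^{3}}$.

Setting $a = \frac{1}{3}$:
$$I = - \frac{27 \pi}{4}.$$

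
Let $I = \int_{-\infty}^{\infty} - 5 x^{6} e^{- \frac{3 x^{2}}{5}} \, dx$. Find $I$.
$- \frac{3125 \sqrt{15} \sqrt{\pi}}{216}$

Consider the simpler parametrised integral
$$J(a) = \int_{-\infty}^{\infty} - 5 e^{- a x^{2}} \, dx = - \frac{5 \sqrt{\pi}}{\sqrt{a}}.$$

Differentiating under the integral sign brings down a factor of $(-x^2)$:
$$\frac{dJ}{da} = \int_{-\infty}^{\infty} 5 x^{2} e^{- a x^{2}} \, dx = \frac{5 \sqrt{\pi}}{2 a^{\frac{3}{2}}}.$$

Repeating $3$ times in total — each differentiation brings down another $(-x^2)$ — gives
$$\frac{d^{3}J}{da^{3}} = \int_{-\infty}^{\infty} 5 x^{6} e^{- a x^{2}} \, dx = \frac{75 \sqrt{\pi}}{8 a^{\frac{7}{2}}},$$
and the integrand here is $(-1)^{3}$ times the target integrand, so $I = (-1)^{3}\,\frac{d^{3}J}{da^{3}} = - \frac{75 \sqrt{\pi}}{8 a^{\frac{7}{2}}}$.

Setting $a = \frac{3}{5}$:
$$I = - \frac{3125 \sqrt{15} \sqrt{\pi}}{216}.$$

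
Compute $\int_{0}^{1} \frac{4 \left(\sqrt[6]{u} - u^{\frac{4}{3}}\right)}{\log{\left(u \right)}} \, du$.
$- \log{\left(16 \right)}$

Consider the one-parameter family: let $I(a) = \int_{0}^{1} \frac{4 \left(\sqrt[6]{u} - u^{a}\right)}{\log{\left(u \right)}} \, du$.

Since $\dfrac{\partial}{\partial a}\,u^{a} = u^{a} \ln u$, the $\ln u$ in the denominator cancels and
$$\frac{dI}{da} = \int_{0}^{1} -4 u^{a} \, du = -4 \left[\frac{u^{a+1}}{a+1}\right]_0^1 = - \frac{4}{a + 1}.$$

Integrating with respect to $a$ gives $I(a) = - \log{\left(\frac{1296 \left(a + 1\right)^{4}}{2401} \right)} + C$.

At $a = \frac{1}{6}$ the integrand is identically $0$, so $I(\frac{1}{6}) = 0$. The closed form gives $0$, hence $C = 0$.

Setting $a = \frac{4}{3}$:
$$I = - \log{\left(16 \right)}.$$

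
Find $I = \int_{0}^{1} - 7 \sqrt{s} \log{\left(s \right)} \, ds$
$\frac{28}{9}$

Start from the elementary integral
$$J(a) = \int_{0}^{1} - 7 s^{a} \, ds = - \frac{7}{a + 1}.$$

Differentiating under the integral sign brings down a factor of $\ln s$:
$$\frac{dJ}{da} = \int_{0}^{1} - 7 s^{a} \log{\left(s \right)} \, ds = \frac{7}{\left(a + 1\right)^{2}}.$$

The integral on the left is $I$, so $I = \frac{7}{\left(a + 1\right)^{2}}$.

Setting $a = \frac{1}{2}$:
$$I = \frac{28}{9}.$$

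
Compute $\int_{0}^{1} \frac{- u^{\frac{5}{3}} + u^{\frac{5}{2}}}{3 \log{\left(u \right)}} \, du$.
$- \frac{4 \log{\left(2 \right)}}{3} + \frac{\log{\left(21 \right)}}{3}$

Replace the exponent $\frac{5}{3}$ by a parameter $a$: let $I(a) = \int_{0}^{1} \frac{u^{\frac{5}{2}} - u^{a}}{3 \log{\left(u \right)}} \, du$.

Since $\dfrac{\partial}{\partial a}\,u^{a} = u^{a} \ln u$, the $\ln u$ in the denominator cancels and
$$\frac{dI}{da} = \int_{0}^{1} - \frac{1}{3} u^{a} \, du = - \frac{1}{3} \left[\frac{u^{a+1}}{a+1}\right]_0^1 = - \frac{1}{3 a + 3}.$$

Integrating with respect to $a$ gives $I(a) = - \frac{\log{\left(a + 1 \right)}}{3} - \frac{\log{\left(2 \right)}}{3} + \frac{\log{\left(7 \right)}}{3} + C$.

At $a = \frac{5}{2}$ the integrand is identically $0$, so $I(\frac{5}{2}) = 0$. The closed form gives $0$, hence $C = 0$.

Setting $a = \frac{5}{3}$:
$$I = - \frac{4 \log{\left(2 \right)}}{3} + \frac{\log{\left(21 \right)}}{3}.$$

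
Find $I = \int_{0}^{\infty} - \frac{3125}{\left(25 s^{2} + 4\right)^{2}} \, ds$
$- \frac{625 \pi}{32}$

Start from the standard arctangent integral
$$J(a) = \int_{0}^{\infty} - \frac{5}{a^{2} + s^{2}} \, ds = - \frac{5 \pi}{2 a}.$$

Differentiating under the integral sign with respect to $a$,
$$\frac{dJ}{da} = \int_{0}^{\infty} \frac{10 a}{\left(a^{2} + s^{2}\right)^{2}} \, ds = \frac{5 \pi}{2 a^{2}},$$
so $\int_{0}^{\infty} - \frac{5}{\left(a^{2} + s^{2}\right)^{2}} \, ds = - \frac{5 \pi}{4 a^{3}}$.

Setting $a = \frac{2}{5}$:
$$I = - \frac{625 \pi}{32}.$$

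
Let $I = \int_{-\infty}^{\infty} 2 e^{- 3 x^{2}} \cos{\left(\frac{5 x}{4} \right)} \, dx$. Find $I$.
$\frac{2 \sqrt{3} \sqrt{\pi}}{3 e^{\frac{25}{192}}}$

Define $I(b) = \int_{-\infty}^{\infty} 2 e^{- 3 x^{2}} \cos{\left(b x \right)} \, dx$.

Differentiating under the integral sign,
$$I'(b) = \int_{-\infty}^{\infty} - 2 x e^{- 3 x^{2}} \sin{\left(b x \right)} \, dx.$$

Integrate $\int_{-\infty}^{\infty} x \sin(b x)\, e^{- 3 x^{2}}\, dx$ by parts with $u = \sin(b x)$ and $dv = x\, e^{- 3 x^{2}}\, dx$, giving $v = - \frac{e^{- 3 x^{2}}}{6}$. The boundary term vanishes and
$$\int_{-\infty}^{\infty} x \sin(b x)\, e^{- 3 x^{2}}\, dx = \frac{b}{6} \int_{-\infty}^{\infty} \cos(b x)\, e^{- 3 x^{2}}\, dx,$$
so $I'(b) = - \frac{b}{6}\, I(b)$.

This is a separable first-order ODE; solving with the initial condition $I(0) = \int_{-\infty}^{\infty} 2 e^{- 3 x^{2}}\,dx = \frac{2 \sqrt{3} \sqrt{\pi}}{3}$ gives
$$I(b) = \frac{2 \sqrt{3} \sqrt{\pi} e^{- \frac{b^{2}}{12}}}{3}.$$

Setting $b = \frac{5}{4}$:
$$I = \frac{2 \sqrt{3} \sqrt{\pi}}{3 e^{\frac{25}{192}}}.$$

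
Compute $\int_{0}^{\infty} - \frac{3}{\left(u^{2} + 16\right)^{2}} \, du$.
$- \frac{3 \pi}{256}$

Begin with the known result
$$J(a) = \int_{0}^{\infty} - \frac{3}{a^{2} + u^{2}} \, du = - \frac{3 \pi}{2 a}.$$

Differentiating under the integral sign with respect to $a$,
$$\frac{dJ}{da} = \int_{0}^{\infty} \frac{6 a}{\left(a^{2} + u^{2}\right)^{2}} \, du = \frac{3 \pi}{2 a^{2}},$$
so $\int_{0}^{\infty} - \frac{3}{\left(a^{2} + u^{2}\right)^{2}} \, du = - \frac{3 \pi}{4 a^{3}}$.

Setting $a = 4$:
$$I = - \frac{3 \pi}{256}.$$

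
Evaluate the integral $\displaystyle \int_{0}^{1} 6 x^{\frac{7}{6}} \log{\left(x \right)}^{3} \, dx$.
$- \frac{46656}{28561}$

Begin with the known integral
$$J(a) = \int_{0}^{1} 6 x^{a} \, dx = \frac{6}{a + 1}.$$

Differentiating under the integral sign brings down a factor of $\ln x$:
$$\frac{dJ}{da} = \int_{0}^{1} 6 x^{a} \log{\left(x \right)} \, dx = - \frac{6}{\left(a + 1\right)^{2}}.$$

Repeating $3$ times in total — each differentiation brings down another $\ln x$ — gives
$$\frac{d^{3}J}{da^{3}} = \int_{0}^{1} 6 x^{a} \log{\left(x \right)}^{3} \, dx = - \frac{36}{\left(a + 1\right)^{4}},$$
and the integrand here is exactly the target integrand, so $I = - \frac{36}{\left(a + 1\right)^{4}}$.

Setting $a = \frac{7}{6}$:
$$I = - \frac{46656}{28561}.$$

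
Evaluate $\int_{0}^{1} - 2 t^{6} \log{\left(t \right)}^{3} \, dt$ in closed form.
$\frac{12}{2401}$

Start from the elementary integral
$$J(a) = \int_{0}^{1} - 2 t^{a} \, dt = - \frac{2}{a + 1}.$$

Differentiating under the integral sign brings down a factor of $\ln t$:
$$\frac{dJ}{da} = \int_{0}^{1} - 2 t^{a} \log{\left(t \right)} \, dt = \frac{2}{\left(a + 1\right)^{2}}.$$

Repeating $3$ times in total — each differentiation brings down another $\ln t$ — gives
$$\frac{d^{3}J}{da^{3}} = \int_{0}^{1} - 2 t^{a} \log{\left(t \right)}^{3} \, dt = \frac{12}{\left(a + 1\right)^{4}},$$
and the integrand here is exactly the target integrand, so $I = \frac{12}{\left(a + 1\right)^{4}}$.

Setting $a = 6$:
$$I = \frac{12}{2401}.$$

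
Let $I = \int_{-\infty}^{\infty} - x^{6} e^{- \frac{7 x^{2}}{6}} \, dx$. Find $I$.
$- \frac{405 \sqrt{42} \sqrt{\pi}}{2401}$

Start from the elementary integral
$$J(a) = \int_{-\infty}^{\infty} - e^{- a x^{2}} \, dx = - \frac{\sqrt{\pi}}{\sqrt{a}}.$$

Differentiating under the integral sign brings down a factor of $(-x^2)$:
$$\frac{dJ}{da} = \int_{-\infty}^{\infty} x^{2} e^{- a x^{2}} \, dx = \frac{\sqrt{\pi}}{2 a^{\frac{3}{2}}}.$$

Repeating $3$ times in total — each differentiation brings down another $(-x^2)$ — gives
$$\frac{d^{3}J}{da^{3}} = \int_{-\infty}^{\infty} x^{6} e^{- a x^{2}} \, dx = \frac{15 \sqrt{\pi}}{8 a^{\frac{7}{2}}},$$
and the integrand here is $(-1)^{3}$ times the target integrand, so $I = (-1)^{3}\,\frac{d^{3}J}{da^{3}} = - \frac{15 \sqrt{\pi}}{8 a^{\frac{7}{2}}}$.

Setting $a = \frac{7}{6}$:
$$I = - \frac{405 \sqrt{42} \sqrt{\pi}}{2401}.$$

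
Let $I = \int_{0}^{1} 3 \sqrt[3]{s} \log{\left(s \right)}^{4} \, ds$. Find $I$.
$\frac{2187}{128}$

Consider the simpler parametrised integral
$$J(a) = \int_{0}^{1} 3 s^{a} \, ds = \frac{3}{a + 1}.$$

Differentiating under the integral sign brings down a factor of $\ln s$:
$$\frac{dJ}{da} = \int_{0}^{1} 3 s^{a} \log{\left(s \right)} \, ds = - \frac{3}{\left(a + 1\right)^{2}}.$$

Repeating $4$ times in total — each differentiation brings down another $\ln s$ — gives
$$\frac{d^{4}J}{da^{4}} = \int_{0}^{1} 3 s^{a} \log{\left(s \right)}^{4} \, ds = \frac{72}{\left(a + 1\right)^{5}},$$
and the integrand here is exactly the target integrand, so $I = \frac{72}{\left(a + 1\right)^{5}}$.

Setting $a = \frac{1}{3}$:
$$I = \frac{2187}{128}.$$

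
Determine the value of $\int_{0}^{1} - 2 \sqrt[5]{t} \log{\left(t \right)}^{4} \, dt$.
$- \frac{3125}{162}$

Begin with the known integral
$$J(a) = \int_{0}^{1} - 2 t^{a} \, dt = - \frac{2}{a + 1}.$$

Differentiating under the integral sign brings down a factor of $\ln t$:
$$\frac{dJ}{da} = \int_{0}^{1} - 2 t^{a} \log{\left(t \right)} \, dt = \frac{2}{\left(a + 1\right)^{2}}.$$

Repeating $4$ times in total — each differentiation brings down another $\ln t$ — gives
$$\frac{d^{4}J}{da^{4}} = \int_{0}^{1} - 2 t^{a} \log{\left(t \right)}^{4} \, dt = - \frac{48}{\left(a + 1\right)^{5}},$$
and the integrand here is exactly the target integrand, so $I = - \frac{48}{\left(a + 1\right)^{5}}$.

Setting $a = \frac{1}{5}$:
$$I = - \frac{3125}{162}.$$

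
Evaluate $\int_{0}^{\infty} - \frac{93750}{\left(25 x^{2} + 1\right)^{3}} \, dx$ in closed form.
$- \frac{28125 \pi}{8}$

Begin with the known result
$$J(a) = \int_{0}^{\infty} - \frac{6}{a^{2} + x^{2}} \, dx = - \frac{3 \pi}{a}.$$

Differentiating under the integral sign with respect to $a$,
$$\frac{dJ}{da} = \int_{0}^{\infty} \frac{12 a}{\left(a^{2} + x^{2}\right)^{2}} \, dx = \frac{3 \pi}{a^{2}},$$
so $\int_{0}^{\infty} - \frac{6}{\left(a^{2} + x^{2}\right)^{2}} \, dx = - \frac{3 \pi}{2 a^{3}}$.

Repeating — each differentiation of $1/(x^2+a^2)^j$ produces $-2ja/(x^2+a^2)^{j+1}$ — and dividing through by $-2ja$ at each step yields, after $2$ differentiations in total,
$$\int_{0}^{\infty} - \frac{6}{\left(a^{2} + x^{2}\right)^{3}} \, dx = - \frac{9 \pi}{8 a^{5}}.$$

Setting $a = \frac{1}{5}$:
$$I = - \frac{28125 \pi}{8}.$$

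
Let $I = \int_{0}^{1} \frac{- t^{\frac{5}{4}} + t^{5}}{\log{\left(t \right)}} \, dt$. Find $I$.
$\log{\left(\frac{8}{3} \right)}$

Introduce a parameter $a$ in the exponent: let $I(a) = \int_{0}^{1} \frac{t^{5} - t^{a}}{\log{\left(t \right)}} \, dt$.

Since $\dfrac{\partial}{\partial a}\,t^{a} = t^{a} \ln t$, the $\ln t$ in the denominator cancels and
$$\frac{dI}{da} = \int_{0}^{1} -1 t^{a} \, dt = -1 \left[\frac{t^{a+1}}{a+1}\right]_0^1 = - \frac{1}{a + 1}.$$

Integrating with respect to $a$ gives $I(a) = \log{\left(\frac{6}{a + 1} \right)} + C$.

At $a = 5$ the integrand is identically $0$, so $I(5) = 0$. The closed form gives $0$, hence $C = 0$.

Setting $a = \frac{5}{4}$:
$$I = \log{\left(\frac{8}{3} \right)}.$$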